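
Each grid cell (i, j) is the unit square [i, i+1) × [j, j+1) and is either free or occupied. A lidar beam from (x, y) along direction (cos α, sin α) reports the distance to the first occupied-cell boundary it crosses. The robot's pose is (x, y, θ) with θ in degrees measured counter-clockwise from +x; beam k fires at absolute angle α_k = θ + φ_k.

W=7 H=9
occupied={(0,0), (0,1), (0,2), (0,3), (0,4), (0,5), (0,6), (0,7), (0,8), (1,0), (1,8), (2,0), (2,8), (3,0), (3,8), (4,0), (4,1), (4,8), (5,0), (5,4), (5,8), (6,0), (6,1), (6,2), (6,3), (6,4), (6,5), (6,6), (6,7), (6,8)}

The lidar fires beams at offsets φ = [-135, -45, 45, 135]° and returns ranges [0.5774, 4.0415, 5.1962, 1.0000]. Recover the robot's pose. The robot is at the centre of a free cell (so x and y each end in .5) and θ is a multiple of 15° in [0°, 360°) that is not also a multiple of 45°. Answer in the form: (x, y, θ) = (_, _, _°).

Candidates: 33 free-cell centres × 16 headings = 528 poses. Raycast each; keep the one whose scan matches to 4 dp.
  (4.5, 4.5, 150°): beam 1 = 0.5176 ≠ 0.5774 ✗
  (5.5, 7.5, 345°): beam 1 = 5.1962 ≠ 0.5774 ✗
  (2.5, 7.5, 105°): beam 1 = 4.0415 ≠ 0.5774 ✗
  (5.5, 6.5, 195°): beam 1 = 1.0000 ≠ 0.5774 ✗
  (5.5, 6.5, 120°): beam 1 = 0.5176 ≠ 0.5774 ✗
  …
  (1.5, 4.5, 345°): r_1=0.5774, r_2=4.0415, r_3=5.1962, r_4=1.0000 — all match ✓
Unique over the lattice → pose = (1.5, 4.5, 345°).

(x, y, θ) = (1.5, 4.5, 345°)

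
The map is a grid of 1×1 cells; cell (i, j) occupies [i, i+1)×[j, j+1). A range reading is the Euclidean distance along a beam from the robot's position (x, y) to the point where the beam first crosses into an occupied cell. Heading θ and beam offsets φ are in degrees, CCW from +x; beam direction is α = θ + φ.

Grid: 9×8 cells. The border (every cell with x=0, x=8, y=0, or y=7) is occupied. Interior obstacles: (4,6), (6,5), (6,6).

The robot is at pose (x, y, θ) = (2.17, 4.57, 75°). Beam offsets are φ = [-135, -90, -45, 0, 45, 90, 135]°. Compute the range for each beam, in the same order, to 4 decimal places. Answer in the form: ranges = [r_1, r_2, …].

ranges = [4.1223, 6.0357, 2.8600, 2.5157, 2.3400, 1.2113, 1.3510]

beam 1: φ=-135°, α=300°
  cosα=0.5000 sinα=-0.8660 | (2,4) | tMaxX 1.6600 tMaxY 0.6582 | tΔX 2.0000 tΔY 1.1547
    t=0.6582 [y] (2,3)
    t=1.6600 [x] (3,3)
    t=1.8129 [y] (3,2)
    t=2.9676 [y] (3,1)
    t=3.6600 [x] (4,1)
    t=4.1223 [y] (4,0) — stop
  → r_1 = 4.1223
beam 2: φ=-90°, α=345°
  cosα=0.9659 sinα=-0.2588 | (2,4) | tMaxX 0.8593 tMaxY 2.2023 | tΔX 1.0353 tΔY 3.8637
    t=0.8593 [x] (3,4)
    t=1.8946 [x] (4,4)
    t=2.2023 [y] (4,3)
    t=2.9298 [x] (5,3)
    t=3.9651 [x] (6,3)
    t=5.0004 [x] (7,3)
    t=6.0357 [x] (8,3) — stop
  → r_2 = 6.0357
beam 3: φ=-45°, α=30°
  cosα=0.8660 sinα=0.5000 | (2,4) | tMaxX 0.9584 tMaxY 0.8600 | tΔX 1.1547 tΔY 2.0000
    t=0.8600 [y] (2,5)
    t=0.9584 [x] (3,5)
    t=2.1131 [x] (4,5)
    t=2.8600 [y] (4,6) — stop
  → r_3 = 2.8600
beam 4: φ=0°, α=75°
  cosα=0.2588 sinα=0.9659 | (2,4) | tMaxX 3.2069 tMaxY 0.4452 | tΔX 3.8637 tΔY 1.0353
    t=0.4452 [y] (2,5)
    t=1.4804 [y] (2,6)
    t=2.5157 [y] (2,7) — stop
  → r_4 = 2.5157
beam 5: φ=45°, α=120°
  cosα=-0.5000 sinα=0.8660 | (2,4) | tMaxX 0.3400 tMaxY 0.4965 | tΔX 2.0000 tΔY 1.1547
    t=0.3400 [x] (1,4)
    t=0.4965 [y] (1,5)
    t=1.6512 [y] (1,6)
    t=2.3400 [x] (0,6) — stop
  → r_5 = 2.3400
beam 6: φ=90°, α=165°
  cosα=-0.9659 sinα=0.2588 | (2,4) | tMaxX 0.1760 tMaxY 1.6614 | tΔX 1.0353 tΔY 3.8637
    t=0.1760 [x] (1,4)
    t=1.2113 [x] (0,4) — stop
  → r_6 = 1.2113
beam 7: φ=135°, α=210°
  cosα=-0.8660 sinα=-0.5000 | (2,4) | tMaxX 0.1963 tMaxY 1.1400 | tΔX 1.1547 tΔY 2.0000
    t=0.1963 [x] (1,4)
    t=1.1400 [y] (1,3)
    t=1.3510 [x] (0,3) — stop
  → r_7 = 1.3510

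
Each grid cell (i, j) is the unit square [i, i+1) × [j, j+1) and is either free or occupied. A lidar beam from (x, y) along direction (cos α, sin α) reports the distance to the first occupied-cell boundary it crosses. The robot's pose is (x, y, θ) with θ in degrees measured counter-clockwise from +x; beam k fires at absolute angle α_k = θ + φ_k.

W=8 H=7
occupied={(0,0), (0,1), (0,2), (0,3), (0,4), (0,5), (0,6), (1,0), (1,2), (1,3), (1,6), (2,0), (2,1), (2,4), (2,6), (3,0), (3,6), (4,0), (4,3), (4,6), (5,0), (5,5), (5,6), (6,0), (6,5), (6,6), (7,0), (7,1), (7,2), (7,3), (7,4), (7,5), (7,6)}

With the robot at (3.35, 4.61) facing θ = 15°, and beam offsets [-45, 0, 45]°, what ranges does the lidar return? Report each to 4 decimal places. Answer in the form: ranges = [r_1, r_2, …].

ranges = [1.2200, 1.7082, 1.6050]

beam 1: φ=-45°, α=330°
  cosα=0.8660 sinα=-0.5000 | (3,4) | tMaxX 0.7506 tMaxY 1.2200 | tΔX 1.1547 tΔY 2.0000
    t=0.7506 [x] (4,4)
    t=1.2200 [y] (4,3) — stop
  → r_1 = 1.2200
beam 2: φ=0°, α=15°
  cosα=0.9659 sinα=0.2588 | (3,4) | tMaxX 0.6729 tMaxY 1.5068 | tΔX 1.0353 tΔY 3.8637
    t=0.6729 [x] (4,4)
    t=1.5068 [y] (4,5)
    t=1.7082 [x] (5,5) — stop
  → r_2 = 1.7082
beam 3: φ=45°, α=60°
  cosα=0.5000 sinα=0.8660 | (3,4) | tMaxX 1.3000 tMaxY 0.4503 | tΔX 2.0000 tΔY 1.1547
    t=0.4503 [y] (3,5)
    t=1.3000 [x] (4,5)
    t=1.6050 [y] (4,6) — stop
  → r_3 = 1.6050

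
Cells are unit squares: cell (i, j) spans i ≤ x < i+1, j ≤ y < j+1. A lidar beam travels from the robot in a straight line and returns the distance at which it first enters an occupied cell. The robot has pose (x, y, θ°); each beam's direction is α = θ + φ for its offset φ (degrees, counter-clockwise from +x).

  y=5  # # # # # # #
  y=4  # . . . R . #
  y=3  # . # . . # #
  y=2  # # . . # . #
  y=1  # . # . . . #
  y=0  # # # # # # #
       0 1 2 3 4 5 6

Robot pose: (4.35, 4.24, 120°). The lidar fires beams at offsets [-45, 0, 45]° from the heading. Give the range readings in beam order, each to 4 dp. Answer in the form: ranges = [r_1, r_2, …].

beam 1: φ=-45°, α=75°
  cosα=0.2588 sinα=0.9659 | (4,4) | tMaxX 2.5114 tMaxY 0.7868 | tΔX 3.8637 tΔY 1.0353
    t=0.7868 [y] (4,5) — stop
  → r_1 = 0.7868
beam 2: φ=0°, α=120°
  cosα=-0.5000 sinα=0.8660 | (4,4) | tMaxX 0.7000 tMaxY 0.8776 | tΔX 2.0000 tΔY 1.1547
    t=0.7000 [x] (3,4)
    t=0.8776 [y] (3,5) — stop
  → r_2 = 0.8776
beam 3: φ=45°, α=165°
  cosα=-0.9659 sinα=0.2588 | (4,4) | tMaxX 0.3623 tMaxY 2.9364 | tΔX 1.0353 tΔY 3.8637
    t=0.3623 [x] (3,4)
    t=1.3976 [x] (2,4)
    t=2.4329 [x] (1,4)
    t=2.9364 [y] (1,5) — stop
  → r_3 = 2.9364

ranges = [0.7868, 0.8776, 2.9364]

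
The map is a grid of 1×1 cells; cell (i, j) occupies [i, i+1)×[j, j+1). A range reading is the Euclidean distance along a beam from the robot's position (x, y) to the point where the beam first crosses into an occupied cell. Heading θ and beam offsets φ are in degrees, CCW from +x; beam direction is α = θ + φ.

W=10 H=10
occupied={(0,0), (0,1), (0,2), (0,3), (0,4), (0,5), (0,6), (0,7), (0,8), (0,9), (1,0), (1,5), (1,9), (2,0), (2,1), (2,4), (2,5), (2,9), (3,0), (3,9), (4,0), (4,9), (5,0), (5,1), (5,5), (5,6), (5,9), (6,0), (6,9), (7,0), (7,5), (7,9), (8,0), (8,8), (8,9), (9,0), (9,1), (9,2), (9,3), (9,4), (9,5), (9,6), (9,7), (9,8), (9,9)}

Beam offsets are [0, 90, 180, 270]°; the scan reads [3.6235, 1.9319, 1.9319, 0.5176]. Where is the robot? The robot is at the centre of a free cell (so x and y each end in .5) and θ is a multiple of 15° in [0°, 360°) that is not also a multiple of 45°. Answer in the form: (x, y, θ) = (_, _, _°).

Candidates: 55 free-cell centres × 16 headings = 880 poses. Raycast each; keep the one whose scan matches to 4 dp.
  (3.5, 1.5, 75°): beam 1 = 7.7646 ≠ 3.6235 ✗
  (2.5, 7.5, 15°): beam 1 = 5.6940 ≠ 3.6235 ✗
  (3.5, 8.5, 15°): beam 1 = 1.9319 ≠ 3.6235 ✗
  …
  (4.5, 8.5, 195°): r_1=3.6235, r_2=1.9319, r_3=1.9319, r_4=0.5176 — all match ✓
Only this pose fits every beam.

(x, y, θ) = (4.5, 8.5, 195°)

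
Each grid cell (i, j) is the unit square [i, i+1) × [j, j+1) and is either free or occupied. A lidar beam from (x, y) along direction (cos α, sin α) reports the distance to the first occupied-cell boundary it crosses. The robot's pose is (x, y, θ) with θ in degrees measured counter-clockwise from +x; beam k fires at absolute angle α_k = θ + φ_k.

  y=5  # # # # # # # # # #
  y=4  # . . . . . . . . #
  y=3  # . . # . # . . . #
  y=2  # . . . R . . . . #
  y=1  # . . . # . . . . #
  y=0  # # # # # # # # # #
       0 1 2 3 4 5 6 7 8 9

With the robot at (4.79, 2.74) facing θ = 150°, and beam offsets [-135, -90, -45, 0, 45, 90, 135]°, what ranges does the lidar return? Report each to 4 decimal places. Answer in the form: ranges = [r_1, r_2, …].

beam 1: φ=-135°, α=15°
  direction (0.9659, 0.2588); cell (4,2); t to first gridline: x 0.2174, y 1.0046 (then +1.0353 / +3.8637)
    (5,2) via x @ 0.2174
    (5,3) via y @ 1.0046  # hit
  → r_1 = 1.0046
beam 2: φ=-90°, α=60°
  direction (0.5000, 0.8660); cell (4,2); t to first gridline: x 0.4200, y 0.3002 (then +2.0000 / +1.1547)
    (4,3) via y @ 0.3002
    (5,3) via x @ 0.4200  # hit
  → r_2 = 0.4200
beam 3: φ=-45°, α=105°
  direction (-0.2588, 0.9659); cell (4,2); t to first gridline: x 3.0523, y 0.2692 (then +3.8637 / +1.0353)
    (4,3) via y @ 0.2692
    (4,4) via y @ 1.3044
    (4,5) via y @ 2.3397  # hit
  → r_3 = 2.3397
beam 4: φ=0°, α=150°
  direction (-0.8660, 0.5000); cell (4,2); t to first gridline: x 0.9122, y 0.5200 (then +1.1547 / +2.0000)
    (4,3) via y @ 0.5200
    (3,3) via x @ 0.9122  # hit
  → r_4 = 0.9122
beam 5: φ=45°, α=195°
  direction (-0.9659, -0.2588); cell (4,2); t to first gridline: x 0.8179, y 2.8591 (then +1.0353 / +3.8637)
    (3,2) via x @ 0.8179
    (2,2) via x @ 1.8531
    (2,1) via y @ 2.8591
    (1,1) via x @ 2.8884
    (0,1) via x @ 3.9237  # hit
  → r_5 = 3.9237
beam 6: φ=90°, α=240°
  direction (-0.5000, -0.8660); cell (4,2); t to first gridline: x 1.5800, y 0.8545 (then +2.0000 / +1.1547)
    (4,1) via y @ 0.8545  # hit
  → r_6 = 0.8545
beam 7: φ=135°, α=285°
  direction (0.2588, -0.9659); cell (4,2); t to first gridline: x 0.8114, y 0.7661 (then +3.8637 / +1.0353)
    (4,1) via y @ 0.7661  # hit
  → r_7 = 0.7661

ranges = [1.0046, 0.4200, 2.3397, 0.9122, 3.9237, 0.8545, 0.7661]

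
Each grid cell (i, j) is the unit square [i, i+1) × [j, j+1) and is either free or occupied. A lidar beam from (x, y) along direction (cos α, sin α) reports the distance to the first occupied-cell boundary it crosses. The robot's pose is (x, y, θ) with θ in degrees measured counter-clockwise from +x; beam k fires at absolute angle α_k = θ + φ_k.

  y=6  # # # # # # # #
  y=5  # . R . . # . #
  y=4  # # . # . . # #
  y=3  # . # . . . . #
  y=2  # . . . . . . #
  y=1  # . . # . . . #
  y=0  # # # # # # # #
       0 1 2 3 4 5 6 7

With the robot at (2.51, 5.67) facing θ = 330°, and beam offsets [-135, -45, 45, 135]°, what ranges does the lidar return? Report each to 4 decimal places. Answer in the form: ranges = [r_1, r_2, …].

beam 1: φ=-135°, α=195°
  direction (-0.9659, -0.2588); cell (2,5); t to first gridline: x 0.5280, y 2.5887 (then +1.0353 / +3.8637)
    (1,5) via x @ 0.5280
    (0,5) via x @ 1.5633  # hit
  → r_1 = 1.5633
beam 2: φ=-45°, α=285°
  direction (0.2588, -0.9659); cell (2,5); t to first gridline: x 1.8932, y 0.6936 (then +3.8637 / +1.0353)
    (2,4) via y @ 0.6936
    (2,3) via y @ 1.7289  # hit
  → r_2 = 1.7289
beam 3: φ=45°, α=15°
  direction (0.9659, 0.2588); cell (2,5); t to first gridline: x 0.5073, y 1.2750 (then +1.0353 / +3.8637)
    (3,5) via x @ 0.5073
    (3,6) via y @ 1.2750  # hit
  → r_3 = 1.2750
beam 4: φ=135°, α=105°
  direction (-0.2588, 0.9659); cell (2,5); t to first gridline: x 1.9705, y 0.3416 (then +3.8637 / +1.0353)
    (2,6) via y @ 0.3416  # hit
  → r_4 = 0.3416

ranges = [1.5633, 1.7289, 1.2750, 0.3416]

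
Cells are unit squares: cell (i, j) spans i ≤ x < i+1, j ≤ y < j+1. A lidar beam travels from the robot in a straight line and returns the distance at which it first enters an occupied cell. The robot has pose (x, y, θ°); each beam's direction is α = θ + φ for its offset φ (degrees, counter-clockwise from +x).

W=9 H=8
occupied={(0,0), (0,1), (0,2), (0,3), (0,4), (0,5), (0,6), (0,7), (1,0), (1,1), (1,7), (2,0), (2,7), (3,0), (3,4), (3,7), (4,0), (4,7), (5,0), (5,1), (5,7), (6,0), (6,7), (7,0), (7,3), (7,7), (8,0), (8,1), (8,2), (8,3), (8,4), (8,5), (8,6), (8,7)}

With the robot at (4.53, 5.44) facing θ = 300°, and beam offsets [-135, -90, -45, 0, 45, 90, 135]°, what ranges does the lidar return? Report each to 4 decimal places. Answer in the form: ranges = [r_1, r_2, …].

beam 1: φ=-135°, α=165°
  direction (-0.9659, 0.2588); cell (4,5); t to first gridline: x 0.5487, y 2.1637 (then +1.0353 / +3.8637)
    (3,5) via x @ 0.5487
    (2,5) via x @ 1.5840
    (2,6) via y @ 2.1637
    (1,6) via x @ 2.6192
    (0,6) via x @ 3.6545  # hit
  → r_1 = 3.6545
beam 2: φ=-90°, α=210°
  direction (-0.8660, -0.5000); cell (4,5); t to first gridline: x 0.6120, y 0.8800 (then +1.1547 / +2.0000)
    (3,5) via x @ 0.6120
    (3,4) via y @ 0.8800  # hit
  → r_2 = 0.8800
beam 3: φ=-45°, α=255°
  direction (-0.2588, -0.9659); cell (4,5); t to first gridline: x 2.0478, y 0.4555 (then +3.8637 / +1.0353)
    (4,4) via y @ 0.4555
    (4,3) via y @ 1.4908
    (3,3) via x @ 2.0478
    (3,2) via y @ 2.5261
    (3,1) via y @ 3.5614
    (3,0) via y @ 4.5966  # hit
  → r_3 = 4.5966
beam 4: φ=0°, α=300°
  direction (0.5000, -0.8660); cell (4,5); t to first gridline: x 0.9400, y 0.5081 (then +2.0000 / +1.1547)
    (4,4) via y @ 0.5081
    (5,4) via x @ 0.9400
    (5,3) via y @ 1.6628
    (5,2) via y @ 2.8175
    (6,2) via x @ 2.9400
    (6,1) via y @ 3.9722
    (7,1) via x @ 4.9400
    (7,0) via y @ 5.1269  # hit
  → r_4 = 5.1269
beam 5: φ=45°, α=345°
  direction (0.9659, -0.2588); cell (4,5); t to first gridline: x 0.4866, y 1.7000 (then +1.0353 / +3.8637)
    (5,5) via x @ 0.4866
    (6,5) via x @ 1.5219
    (6,4) via y @ 1.7000
    (7,4) via x @ 2.5571
    (8,4) via x @ 3.5924  # hit
  → r_5 = 3.5924
beam 6: φ=90°, α=30°
  direction (0.8660, 0.5000); cell (4,5); t to first gridline: x 0.5427, y 1.1200 (then +1.1547 / +2.0000)
    (5,5) via x @ 0.5427
    (5,6) via y @ 1.1200
    (6,6) via x @ 1.6974
    (7,6) via x @ 2.8521
    (7,7) via y @ 3.1200  # hit
  → r_6 = 3.1200
beam 7: φ=135°, α=75°
  direction (0.2588, 0.9659); cell (4,5); t to first gridline: x 1.8159, y 0.5798 (then +3.8637 / +1.0353)
    (4,6) via y @ 0.5798
    (4,7) via y @ 1.6150  # hit
  → r_7 = 1.6150

ranges = [3.6545, 0.8800, 4.5966, 5.1269, 3.5924, 3.1200, 1.6150]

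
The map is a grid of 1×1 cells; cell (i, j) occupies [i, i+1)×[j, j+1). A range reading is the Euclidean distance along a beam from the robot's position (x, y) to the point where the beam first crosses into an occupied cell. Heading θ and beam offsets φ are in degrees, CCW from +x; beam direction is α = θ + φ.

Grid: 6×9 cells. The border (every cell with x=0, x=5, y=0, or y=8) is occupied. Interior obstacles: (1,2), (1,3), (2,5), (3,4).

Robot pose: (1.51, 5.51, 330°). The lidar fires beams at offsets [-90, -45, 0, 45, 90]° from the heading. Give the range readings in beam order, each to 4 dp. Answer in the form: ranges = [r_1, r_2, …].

beam 1: φ=-90°, α=240°
  d=(-0.5000,-0.8660)  start (1,5)  tX=1.0200 tY=0.5889  stride 1/|dx|=2.0000 1/|dy|=1.1547
    cross y-line → (1,4), t=0.5889
    cross x-line → (0,4), t=1.0200 (wall)
  → r_1 = 1.0200
beam 2: φ=-45°, α=285°
  d=(0.2588,-0.9659)  start (1,5)  tX=1.8932 tY=0.5280  stride 1/|dx|=3.8637 1/|dy|=1.0353
    cross y-line → (1,4), t=0.5280
    cross y-line → (1,3), t=1.5633 (wall)
  → r_2 = 1.5633
beam 3: φ=0°, α=330°
  d=(0.8660,-0.5000)  start (1,5)  tX=0.5658 tY=1.0200  stride 1/|dx|=1.1547 1/|dy|=2.0000
    cross x-line → (2,5), t=0.5658 (wall)
  → r_3 = 0.5658
beam 4: φ=45°, α=15°
  d=(0.9659,0.2588)  start (1,5)  tX=0.5073 tY=1.8932  stride 1/|dx|=1.0353 1/|dy|=3.8637
    cross x-line → (2,5), t=0.5073 (wall)
  → r_4 = 0.5073
beam 5: φ=90°, α=60°
  d=(0.5000,0.8660)  start (1,5)  tX=0.9800 tY=0.5658  stride 1/|dx|=2.0000 1/|dy|=1.1547
    cross y-line → (1,6), t=0.5658
    cross x-line → (2,6), t=0.9800
    cross y-line → (2,7), t=1.7205
    cross y-line → (2,8), t=2.8752 (wall)
  → r_5 = 2.8752

ranges = [1.0200, 1.5633, 0.5658, 0.5073, 2.8752]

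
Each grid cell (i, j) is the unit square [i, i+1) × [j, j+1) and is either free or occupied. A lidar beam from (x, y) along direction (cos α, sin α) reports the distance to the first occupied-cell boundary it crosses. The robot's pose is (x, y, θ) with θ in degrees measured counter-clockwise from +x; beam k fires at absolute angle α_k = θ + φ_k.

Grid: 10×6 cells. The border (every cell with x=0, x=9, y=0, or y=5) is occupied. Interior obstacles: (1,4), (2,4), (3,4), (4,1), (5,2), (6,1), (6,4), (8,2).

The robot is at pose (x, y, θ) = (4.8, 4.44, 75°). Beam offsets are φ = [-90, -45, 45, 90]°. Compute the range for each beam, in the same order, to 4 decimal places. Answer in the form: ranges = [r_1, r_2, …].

beam 1: φ=-90°, α=345°
  direction (0.9659, -0.2588); cell (4,4); t to first gridline: x 0.2071, y 1.7000 (then +1.0353 / +3.8637)
    (5,4) via x @ 0.2071
    (6,4) via x @ 1.2423  # hit
  → r_1 = 1.2423
beam 2: φ=-45°, α=30°
  direction (0.8660, 0.5000); cell (4,4); t to first gridline: x 0.2309, y 1.1200 (then +1.1547 / +2.0000)
    (5,4) via x @ 0.2309
    (5,5) via y @ 1.1200  # hit
  → r_2 = 1.1200
beam 3: φ=45°, α=120°
  direction (-0.5000, 0.8660); cell (4,4); t to first gridline: x 1.6000, y 0.6466 (then +2.0000 / +1.1547)
    (4,5) via y @ 0.6466  # hit
  → r_3 = 0.6466
beam 4: φ=90°, α=165°
  direction (-0.9659, 0.2588); cell (4,4); t to first gridline: x 0.8282, y 2.1637 (then +1.0353 / +3.8637)
    (3,4) via x @ 0.8282  # hit
  → r_4 = 0.8282

ranges = [1.2423, 1.1200, 0.6466, 0.8282]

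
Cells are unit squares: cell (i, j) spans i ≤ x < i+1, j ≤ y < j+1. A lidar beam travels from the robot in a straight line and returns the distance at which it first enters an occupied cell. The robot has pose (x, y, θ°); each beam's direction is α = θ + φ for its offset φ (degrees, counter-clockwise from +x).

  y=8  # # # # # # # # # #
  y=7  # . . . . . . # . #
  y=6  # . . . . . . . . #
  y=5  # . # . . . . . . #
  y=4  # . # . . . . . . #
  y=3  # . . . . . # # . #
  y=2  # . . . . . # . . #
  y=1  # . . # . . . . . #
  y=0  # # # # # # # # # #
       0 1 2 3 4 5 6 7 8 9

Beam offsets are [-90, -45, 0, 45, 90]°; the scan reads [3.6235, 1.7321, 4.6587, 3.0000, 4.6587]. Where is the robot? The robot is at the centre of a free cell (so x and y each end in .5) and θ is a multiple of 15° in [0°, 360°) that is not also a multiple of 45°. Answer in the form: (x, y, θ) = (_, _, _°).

The pose lattice has 49·16 = 784 candidates. Test each by forward raycasting.
  (6.5, 4.5, 285°): beam 1 = 5.6940 ≠ 3.6235 ✗
  (7.5, 1.5, 150°): beam 1 = 3.0000 ≠ 3.6235 ✗
  (4.5, 2.5, 345°): beam 1 = 1.5529 ≠ 3.6235 ✗
  (2.5, 3.5, 150°): beam 1 = 0.5774 ≠ 3.6235 ✗
  (6.5, 7.5, 60°): beam 1 = 0.5774 ≠ 3.6235 ✗
  …
  (4.5, 6.5, 255°): r_1=3.6235, r_2=1.7321, r_3=4.6587, r_4=3.0000, r_5=4.6587 — all match ✓
Only this pose fits every beam.

(x, y, θ) = (4.5, 6.5, 255°)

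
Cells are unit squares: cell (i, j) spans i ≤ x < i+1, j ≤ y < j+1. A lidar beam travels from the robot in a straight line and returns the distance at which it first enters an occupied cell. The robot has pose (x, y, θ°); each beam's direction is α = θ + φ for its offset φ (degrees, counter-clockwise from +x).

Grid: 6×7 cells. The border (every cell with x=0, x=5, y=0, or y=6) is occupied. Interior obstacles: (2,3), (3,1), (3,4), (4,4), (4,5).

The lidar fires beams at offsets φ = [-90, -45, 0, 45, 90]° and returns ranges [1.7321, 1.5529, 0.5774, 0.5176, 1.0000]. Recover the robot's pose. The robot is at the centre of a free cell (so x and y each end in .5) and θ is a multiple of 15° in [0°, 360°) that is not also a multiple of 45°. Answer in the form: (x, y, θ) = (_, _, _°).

The pose lattice has 15·16 = 240 candidates. Test each by forward raycasting.
  (3.5, 5.5, 165°): beam 1 = 0.5176 ≠ 1.7321 ✗
  (2.5, 5.5, 255°): beam 1 = 1.5529 ≠ 1.7321 ✗
  (3.5, 3.5, 30°): beam 1 = 2.8868 ≠ 1.7321 ✗
  (2.5, 5.5, 285°): beam 1 = 1.5529 ≠ 1.7321 ✗
  …
  (1.5, 4.5, 150°): r_1=1.7321, r_2=1.5529, r_3=0.5774, r_4=0.5176, r_5=1.0000 — all match ✓
Unique over the lattice → pose = (1.5, 4.5, 150°).

(x, y, θ) = (1.5, 4.5, 150°)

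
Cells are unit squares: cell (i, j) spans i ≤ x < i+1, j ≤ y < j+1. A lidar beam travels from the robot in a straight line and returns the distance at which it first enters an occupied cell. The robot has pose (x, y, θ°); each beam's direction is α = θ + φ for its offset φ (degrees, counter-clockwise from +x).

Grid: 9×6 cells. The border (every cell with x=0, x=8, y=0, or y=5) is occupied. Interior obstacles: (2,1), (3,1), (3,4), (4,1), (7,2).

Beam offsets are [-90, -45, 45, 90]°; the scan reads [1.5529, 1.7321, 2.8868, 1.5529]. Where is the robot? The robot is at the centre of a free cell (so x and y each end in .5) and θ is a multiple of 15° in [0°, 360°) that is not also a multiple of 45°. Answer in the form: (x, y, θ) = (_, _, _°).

(x, y, θ) = (2.5, 3.5, 195°)

Enumerate (i+0.5, j+0.5, θ) over the 23 free cells and 16 admissible headings. For each, cast all 4 beams and compare to the given ranges.
  (5.5, 2.5, 60°): beam 1 = 2.8868 ≠ 1.5529 ✗
  (4.5, 3.5, 75°): beam 1 = 2.5882 ≠ 1.5529 ✗
  (5.5, 2.5, 300°): beam 1 = 1.0000 ≠ 1.5529 ✗
  (7.5, 1.5, 285°): beam 1 = 1.9319 ≠ 1.5529 ✗
  (4.5, 4.5, 195°): beam 1 = 0.5176 ≠ 1.5529 ✗
  …
  (2.5, 3.5, 195°): r_1=1.5529, r_2=1.7321, r_3=2.8868, r_4=1.5529 — all match ✓
Only this pose fits every beam.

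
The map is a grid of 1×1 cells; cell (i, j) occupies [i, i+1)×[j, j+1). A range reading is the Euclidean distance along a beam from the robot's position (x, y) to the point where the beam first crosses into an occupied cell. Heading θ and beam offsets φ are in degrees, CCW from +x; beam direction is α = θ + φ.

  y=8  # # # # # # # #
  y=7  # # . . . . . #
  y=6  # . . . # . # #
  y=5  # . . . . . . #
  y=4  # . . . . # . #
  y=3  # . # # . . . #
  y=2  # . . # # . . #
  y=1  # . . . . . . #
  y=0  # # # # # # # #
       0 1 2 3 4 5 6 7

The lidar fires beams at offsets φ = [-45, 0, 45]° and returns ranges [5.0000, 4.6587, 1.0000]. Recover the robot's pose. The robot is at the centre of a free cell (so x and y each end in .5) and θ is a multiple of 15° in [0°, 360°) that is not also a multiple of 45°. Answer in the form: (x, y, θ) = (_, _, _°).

(x, y, θ) = (3.5, 7.5, 285°)

Enumerate (i+0.5, j+0.5, θ) over the 34 free cells and 16 admissible headings. For each, cast all 3 beams and compare to the given ranges.
  (6.5, 7.5, 195°): beam 1 = 1.0000 ≠ 5.0000 ✗
  (6.5, 1.5, 150°): beam 1 = 2.5882 ≠ 5.0000 ✗
  (3.5, 1.5, 30°): beam 1 = 1.9319 ≠ 5.0000 ✗
  (4.5, 4.5, 150°): beam 1 = 1.5529 ≠ 5.0000 ✗
  …
  (3.5, 7.5, 285°): r_1=5.0000, r_2=4.6587, r_3=1.0000 — all match ✓
Only this pose fits every beam.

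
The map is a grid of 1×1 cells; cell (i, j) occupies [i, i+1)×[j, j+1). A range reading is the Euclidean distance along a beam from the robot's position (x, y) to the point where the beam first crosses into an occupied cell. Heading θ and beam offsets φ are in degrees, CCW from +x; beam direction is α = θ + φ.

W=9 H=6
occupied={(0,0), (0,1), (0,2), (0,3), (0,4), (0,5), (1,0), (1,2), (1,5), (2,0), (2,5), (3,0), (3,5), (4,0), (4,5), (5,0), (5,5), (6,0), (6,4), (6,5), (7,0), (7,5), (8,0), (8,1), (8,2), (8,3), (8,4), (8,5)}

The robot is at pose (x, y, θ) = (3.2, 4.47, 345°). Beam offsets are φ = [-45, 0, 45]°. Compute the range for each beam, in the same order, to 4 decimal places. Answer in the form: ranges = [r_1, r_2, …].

ranges = [4.0068, 4.9693, 1.0600]

beam 1: φ=-45°, α=300°
  direction (0.5000, -0.8660); cell (3,4); t to first gridline: x 1.6000, y 0.5427 (then +2.0000 / +1.1547)
    (3,3) via y @ 0.5427
    (4,3) via x @ 1.6000
    (4,2) via y @ 1.6974
    (4,1) via y @ 2.8521
    (5,1) via x @ 3.6000
    (5,0) via y @ 4.0068  # hit
  → r_1 = 4.0068
beam 2: φ=0°, α=345°
  direction (0.9659, -0.2588); cell (3,4); t to first gridline: x 0.8282, y 1.8159 (then +1.0353 / +3.8637)
    (4,4) via x @ 0.8282
    (4,3) via y @ 1.8159
    (5,3) via x @ 1.8635
    (6,3) via x @ 2.8988
    (7,3) via x @ 3.9340
    (8,3) via x @ 4.9693  # hit
  → r_2 = 4.9693
beam 3: φ=45°, α=30°
  direction (0.8660, 0.5000); cell (3,4); t to first gridline: x 0.9238, y 1.0600 (then +1.1547 / +2.0000)
    (4,4) via x @ 0.9238
    (4,5) via y @ 1.0600  # hit
  → r_3 = 1.0600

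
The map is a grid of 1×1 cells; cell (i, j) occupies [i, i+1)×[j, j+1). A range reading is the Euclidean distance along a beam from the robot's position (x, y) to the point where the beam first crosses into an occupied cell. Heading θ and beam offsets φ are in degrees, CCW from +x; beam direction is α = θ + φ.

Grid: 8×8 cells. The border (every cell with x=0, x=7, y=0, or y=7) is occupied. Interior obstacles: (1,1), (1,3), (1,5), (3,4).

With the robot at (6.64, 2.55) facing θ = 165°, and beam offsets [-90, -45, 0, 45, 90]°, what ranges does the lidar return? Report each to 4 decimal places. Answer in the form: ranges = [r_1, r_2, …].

beam 1: φ=-90°, α=75°
  d=(0.2588,0.9659)  start (6,2)  tX=1.3909 tY=0.4659  stride 1/|dx|=3.8637 1/|dy|=1.0353
    cross y-line → (6,3), t=0.4659
    cross x-line → (7,3), t=1.3909 (wall)
  → r_1 = 1.3909
beam 2: φ=-45°, α=120°
  d=(-0.5000,0.8660)  start (6,2)  tX=1.2800 tY=0.5196  stride 1/|dx|=2.0000 1/|dy|=1.1547
    cross y-line → (6,3), t=0.5196
    cross x-line → (5,3), t=1.2800
    cross y-line → (5,4), t=1.6743
    cross y-line → (5,5), t=2.8290
    cross x-line → (4,5), t=3.2800
    cross y-line → (4,6), t=3.9837
    cross y-line → (4,7), t=5.1384 (wall)
  → r_2 = 5.1384
beam 3: φ=0°, α=165°
  d=(-0.9659,0.2588)  start (6,2)  tX=0.6626 tY=1.7387  stride 1/|dx|=1.0353 1/|dy|=3.8637
    cross x-line → (5,2), t=0.6626
    cross x-line → (4,2), t=1.6979
    cross y-line → (4,3), t=1.7387
    cross x-line → (3,3), t=2.7331
    cross x-line → (2,3), t=3.7684
    cross x-line → (1,3), t=4.8037 (wall)
  → r_3 = 4.8037
beam 4: φ=45°, α=210°
  d=(-0.8660,-0.5000)  start (6,2)  tX=0.7390 tY=1.1000  stride 1/|dx|=1.1547 1/|dy|=2.0000
    cross x-line → (5,2), t=0.7390
    cross y-line → (5,1), t=1.1000
    cross x-line → (4,1), t=1.8937
    cross x-line → (3,1), t=3.0484
    cross y-line → (3,0), t=3.1000 (wall)
  → r_4 = 3.1000
beam 5: φ=90°, α=255°
  d=(-0.2588,-0.9659)  start (6,2)  tX=2.4728 tY=0.5694  stride 1/|dx|=3.8637 1/|dy|=1.0353
    cross y-line → (6,1), t=0.5694
    cross y-line → (6,0), t=1.6047 (wall)
  → r_5 = 1.6047

ranges = [1.3909, 5.1384, 4.8037, 3.1000, 1.6047]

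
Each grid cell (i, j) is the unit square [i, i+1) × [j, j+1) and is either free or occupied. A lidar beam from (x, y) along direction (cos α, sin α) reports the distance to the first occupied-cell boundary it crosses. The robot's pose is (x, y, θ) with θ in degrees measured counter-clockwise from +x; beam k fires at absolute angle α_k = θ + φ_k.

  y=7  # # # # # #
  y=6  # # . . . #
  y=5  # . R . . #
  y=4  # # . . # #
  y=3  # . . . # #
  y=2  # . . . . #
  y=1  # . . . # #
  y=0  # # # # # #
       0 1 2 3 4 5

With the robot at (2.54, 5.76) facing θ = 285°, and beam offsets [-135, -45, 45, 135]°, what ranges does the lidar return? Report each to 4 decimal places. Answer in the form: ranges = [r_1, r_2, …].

beam 1: φ=-135°, α=150°
  d=(-0.8660,0.5000)  start (2,5)  tX=0.6235 tY=0.4800  stride 1/|dx|=1.1547 1/|dy|=2.0000
    cross y-line → (2,6), t=0.4800
    cross x-line → (1,6), t=0.6235 (wall)
  → r_1 = 0.6235
beam 2: φ=-45°, α=240°
  d=(-0.5000,-0.8660)  start (2,5)  tX=1.0800 tY=0.8776  stride 1/|dx|=2.0000 1/|dy|=1.1547
    cross y-line → (2,4), t=0.8776
    cross x-line → (1,4), t=1.0800 (wall)
  → r_2 = 1.0800
beam 3: φ=45°, α=330°
  d=(0.8660,-0.5000)  start (2,5)  tX=0.5312 tY=1.5200  stride 1/|dx|=1.1547 1/|dy|=2.0000
    cross x-line → (3,5), t=0.5312
    cross y-line → (3,4), t=1.5200
    cross x-line → (4,4), t=1.6859 (wall)
  → r_3 = 1.6859
beam 4: φ=135°, α=60°
  d=(0.5000,0.8660)  start (2,5)  tX=0.9200 tY=0.2771  stride 1/|dx|=2.0000 1/|dy|=1.1547
    cross y-line → (2,6), t=0.2771
    cross x-line → (3,6), t=0.9200
    cross y-line → (3,7), t=1.4318 (wall)
  → r_4 = 1.4318

ranges = [0.6235, 1.0800, 1.6859, 1.4318]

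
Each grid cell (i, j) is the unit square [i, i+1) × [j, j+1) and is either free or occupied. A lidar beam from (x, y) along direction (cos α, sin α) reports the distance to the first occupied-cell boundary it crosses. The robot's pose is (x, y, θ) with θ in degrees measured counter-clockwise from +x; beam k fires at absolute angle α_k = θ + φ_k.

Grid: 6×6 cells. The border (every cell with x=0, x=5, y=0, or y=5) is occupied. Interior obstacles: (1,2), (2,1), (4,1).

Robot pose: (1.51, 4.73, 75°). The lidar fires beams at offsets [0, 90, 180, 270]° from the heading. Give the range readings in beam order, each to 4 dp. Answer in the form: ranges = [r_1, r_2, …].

ranges = [0.2795, 0.5280, 1.7910, 3.6131]

beam 1: φ=0°, α=75°
  d=(0.2588,0.9659)  start (1,4)  tX=1.8932 tY=0.2795  stride 1/|dx|=3.8637 1/|dy|=1.0353
    cross y-line → (1,5), t=0.2795 (wall)
  → r_1 = 0.2795
beam 2: φ=90°, α=165°
  d=(-0.9659,0.2588)  start (1,4)  tX=0.5280 tY=1.0432  stride 1/|dx|=1.0353 1/|dy|=3.8637
    cross x-line → (0,4), t=0.5280 (wall)
  → r_2 = 0.5280
beam 3: φ=180°, α=255°
  d=(-0.2588,-0.9659)  start (1,4)  tX=1.9705 tY=0.7558  stride 1/|dx|=3.8637 1/|dy|=1.0353
    cross y-line → (1,3), t=0.7558
    cross y-line → (1,2), t=1.7910 (wall)
  → r_3 = 1.7910
beam 4: φ=270°, α=345°
  d=(0.9659,-0.2588)  start (1,4)  tX=0.5073 tY=2.8205  stride 1/|dx|=1.0353 1/|dy|=3.8637
    cross x-line → (2,4), t=0.5073
    cross x-line → (3,4), t=1.5426
    cross x-line → (4,4), t=2.5778
    cross y-line → (4,3), t=2.8205
    cross x-line → (5,3), t=3.6131 (wall)
  → r_4 = 3.6131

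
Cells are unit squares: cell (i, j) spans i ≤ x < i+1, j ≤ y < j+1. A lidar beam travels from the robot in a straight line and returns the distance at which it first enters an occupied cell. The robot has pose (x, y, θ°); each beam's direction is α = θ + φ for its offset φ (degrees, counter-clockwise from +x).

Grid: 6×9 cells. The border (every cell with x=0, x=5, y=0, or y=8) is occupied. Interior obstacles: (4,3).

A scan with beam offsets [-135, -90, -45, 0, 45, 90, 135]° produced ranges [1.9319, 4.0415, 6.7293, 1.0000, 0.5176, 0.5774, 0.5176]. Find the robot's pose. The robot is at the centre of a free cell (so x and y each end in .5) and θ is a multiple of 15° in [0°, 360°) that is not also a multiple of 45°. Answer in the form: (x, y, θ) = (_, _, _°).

The pose lattice has 27·16 = 432 candidates. Test each by forward raycasting.
  (2.5, 7.5, 285°): beam 1 = 1.0000 ≠ 1.9319 ✗
  (3.5, 3.5, 300°): beam 1 = 2.5882 ≠ 1.9319 ✗
  (3.5, 3.5, 120°): beam 1 = 0.5176 ≠ 1.9319 ✗
  (4.5, 7.5, 285°): beam 1 = 1.0000 ≠ 1.9319 ✗
  …
  (4.5, 7.5, 300°): r_1=1.9319, r_2=4.0415, r_3=6.7293, r_4=1.0000, r_5=0.5176, r_6=0.5774, r_7=0.5176 — all match ✓
No second candidate reproduces the full scan.

(x, y, θ) = (4.5, 7.5, 300°)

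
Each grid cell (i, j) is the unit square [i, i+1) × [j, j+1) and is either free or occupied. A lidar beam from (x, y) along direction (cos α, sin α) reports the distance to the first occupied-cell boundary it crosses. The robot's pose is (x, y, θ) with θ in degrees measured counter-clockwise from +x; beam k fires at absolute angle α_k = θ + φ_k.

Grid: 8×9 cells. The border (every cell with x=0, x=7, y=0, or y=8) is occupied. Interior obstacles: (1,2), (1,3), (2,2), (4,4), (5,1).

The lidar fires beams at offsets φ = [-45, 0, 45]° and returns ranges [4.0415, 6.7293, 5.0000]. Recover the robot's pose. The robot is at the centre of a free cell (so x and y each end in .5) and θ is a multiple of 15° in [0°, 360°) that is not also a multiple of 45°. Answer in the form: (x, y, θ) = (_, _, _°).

(x, y, θ) = (4.5, 7.5, 255°)

The pose lattice has 37·16 = 592 candidates. Test each by forward raycasting.
  (4.5, 2.5, 345°): beam 1 = 1.0000 ≠ 4.0415 ✗
  (2.5, 5.5, 30°): beam 1 = 1.9319 ≠ 4.0415 ✗
  (6.5, 6.5, 195°): beam 1 = 3.0000 ≠ 4.0415 ✗
  …
  (4.5, 7.5, 255°): r_1=4.0415, r_2=6.7293, r_3=5.0000 — all match ✓
Unique over the lattice → pose = (4.5, 7.5, 255°).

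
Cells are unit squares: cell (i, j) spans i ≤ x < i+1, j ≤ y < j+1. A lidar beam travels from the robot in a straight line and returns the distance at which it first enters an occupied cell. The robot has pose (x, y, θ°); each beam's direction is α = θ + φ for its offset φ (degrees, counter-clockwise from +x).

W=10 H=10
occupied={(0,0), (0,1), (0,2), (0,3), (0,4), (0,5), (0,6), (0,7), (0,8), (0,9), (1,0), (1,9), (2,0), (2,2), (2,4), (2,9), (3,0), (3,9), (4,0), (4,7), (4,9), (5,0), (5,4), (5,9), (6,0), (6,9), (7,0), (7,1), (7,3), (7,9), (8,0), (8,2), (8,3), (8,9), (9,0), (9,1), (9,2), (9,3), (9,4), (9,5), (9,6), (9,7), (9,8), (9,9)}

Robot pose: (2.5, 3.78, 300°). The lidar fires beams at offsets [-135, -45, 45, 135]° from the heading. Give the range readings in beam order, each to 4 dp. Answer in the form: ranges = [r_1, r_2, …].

beam 1: φ=-135°, α=165°
  d=(-0.9659,0.2588)  start (2,3)  tX=0.5176 tY=0.8500  stride 1/|dx|=1.0353 1/|dy|=3.8637
    cross x-line → (1,3), t=0.5176
    cross y-line → (1,4), t=0.8500
    cross x-line → (0,4), t=1.5529 (wall)
  → r_1 = 1.5529
beam 2: φ=-45°, α=255°
  d=(-0.2588,-0.9659)  start (2,3)  tX=1.9319 tY=0.8075  stride 1/|dx|=3.8637 1/|dy|=1.0353
    cross y-line → (2,2), t=0.8075 (wall)
  → r_2 = 0.8075
beam 3: φ=45°, α=345°
  d=(0.9659,-0.2588)  start (2,3)  tX=0.5176 tY=3.0137  stride 1/|dx|=1.0353 1/|dy|=3.8637
    cross x-line → (3,3), t=0.5176
    cross x-line → (4,3), t=1.5529
    cross x-line → (5,3), t=2.5882
    cross y-line → (5,2), t=3.0137
    cross x-line → (6,2), t=3.6235
    cross x-line → (7,2), t=4.6587
    cross x-line → (8,2), t=5.6940 (wall)
  → r_3 = 5.6940
beam 4: φ=135°, α=75°
  d=(0.2588,0.9659)  start (2,3)  tX=1.9319 tY=0.2278  stride 1/|dx|=3.8637 1/|dy|=1.0353
    cross y-line → (2,4), t=0.2278 (wall)
  → r_4 = 0.2278

ranges = [1.5529, 0.8075, 5.6940, 0.2278]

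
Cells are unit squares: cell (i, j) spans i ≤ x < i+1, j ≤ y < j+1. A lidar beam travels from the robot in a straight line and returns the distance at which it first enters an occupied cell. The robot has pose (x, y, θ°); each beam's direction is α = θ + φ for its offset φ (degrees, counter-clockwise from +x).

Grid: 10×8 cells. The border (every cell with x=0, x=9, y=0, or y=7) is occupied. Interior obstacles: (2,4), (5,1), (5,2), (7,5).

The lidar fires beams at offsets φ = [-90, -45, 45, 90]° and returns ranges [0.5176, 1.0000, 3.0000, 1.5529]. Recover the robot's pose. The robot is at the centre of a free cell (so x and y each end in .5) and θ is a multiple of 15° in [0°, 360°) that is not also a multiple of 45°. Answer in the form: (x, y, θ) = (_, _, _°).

Enumerate (i+0.5, j+0.5, θ) over the 44 free cells and 16 admissible headings. For each, cast all 4 beams and compare to the given ranges.
  (7.5, 3.5, 285°): beam 1 = 1.9319 ≠ 0.5176 ✗
  (8.5, 4.5, 195°): beam 1 = 2.5882 ≠ 0.5176 ✗
  (4.5, 1.5, 330°): beam 1 = 0.5774 ≠ 0.5176 ✗
  (3.5, 4.5, 150°): beam 1 = 2.8868 ≠ 0.5176 ✗
  …
  (2.5, 6.5, 195°): r_1=0.5176, r_2=1.0000, r_3=3.0000, r_4=1.5529 — all match ✓
Only this pose fits every beam.

(x, y, θ) = (2.5, 6.5, 195°)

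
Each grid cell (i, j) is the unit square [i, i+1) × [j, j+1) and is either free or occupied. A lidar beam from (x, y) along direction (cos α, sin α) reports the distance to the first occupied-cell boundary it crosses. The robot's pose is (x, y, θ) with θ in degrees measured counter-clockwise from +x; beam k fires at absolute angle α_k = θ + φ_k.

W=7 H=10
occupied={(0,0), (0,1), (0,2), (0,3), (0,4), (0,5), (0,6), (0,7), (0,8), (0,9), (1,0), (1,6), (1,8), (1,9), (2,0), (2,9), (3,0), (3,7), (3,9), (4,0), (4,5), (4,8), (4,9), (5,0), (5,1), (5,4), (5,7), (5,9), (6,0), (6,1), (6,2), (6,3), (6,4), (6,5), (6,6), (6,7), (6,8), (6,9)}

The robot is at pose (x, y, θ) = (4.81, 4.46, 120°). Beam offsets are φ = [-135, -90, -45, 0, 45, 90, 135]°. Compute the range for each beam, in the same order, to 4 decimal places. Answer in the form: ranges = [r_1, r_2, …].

ranges = [0.1967, 0.2194, 0.5590, 0.6235, 3.9444, 4.3994, 3.5821]

beam 1: φ=-135°, α=345°
  dir = (cos 345°, sin 345°) = (0.9659, -0.2588); from cell (4,4)
  next x-line at t=0.1967, next y-line at t=1.7773; Δt_x=1.0353, Δt_y=3.8637
    x: enter (5,4) at t=0.1967 ← occupied
  → r_1 = 0.1967
beam 2: φ=-90°, α=30°
  dir = (cos 30°, sin 30°) = (0.8660, 0.5000); from cell (4,4)
  next x-line at t=0.2194, next y-line at t=1.0800; Δt_x=1.1547, Δt_y=2.0000
    x: enter (5,4) at t=0.2194 ← occupied
  → r_2 = 0.2194
beam 3: φ=-45°, α=75°
  dir = (cos 75°, sin 75°) = (0.2588, 0.9659); from cell (4,4)
  next x-line at t=0.7341, next y-line at t=0.5590; Δt_x=3.8637, Δt_y=1.0353
    y: enter (4,5) at t=0.5590 ← occupied
  → r_3 = 0.5590
beam 4: φ=0°, α=120°
  dir = (cos 120°, sin 120°) = (-0.5000, 0.8660); from cell (4,4)
  next x-line at t=1.6200, next y-line at t=0.6235; Δt_x=2.0000, Δt_y=1.1547
    y: enter (4,5) at t=0.6235 ← occupied
  → r_4 = 0.6235
beam 5: φ=45°, α=165°
  dir = (cos 165°, sin 165°) = (-0.9659, 0.2588); from cell (4,4)
  next x-line at t=0.8386, next y-line at t=2.0864; Δt_x=1.0353, Δt_y=3.8637
    x: enter (3,4) at t=0.8386
    x: enter (2,4) at t=1.8738
    y: enter (2,5) at t=2.0864
    x: enter (1,5) at t=2.9091
    x: enter (0,5) at t=3.9444 ← occupied
  → r_5 = 3.9444
beam 6: φ=90°, α=210°
  dir = (cos 210°, sin 210°) = (-0.8660, -0.5000); from cell (4,4)
  next x-line at t=0.9353, next y-line at t=0.9200; Δt_x=1.1547, Δt_y=2.0000
    y: enter (4,3) at t=0.9200
    x: enter (3,3) at t=0.9353
    x: enter (2,3) at t=2.0900
    y: enter (2,2) at t=2.9200
    x: enter (1,2) at t=3.2447
    x: enter (0,2) at t=4.3994 ← occupied
  → r_6 = 4.3994
beam 7: φ=135°, α=255°
  dir = (cos 255°, sin 255°) = (-0.2588, -0.9659); from cell (4,4)
  next x-line at t=3.1296, next y-line at t=0.4762; Δt_x=3.8637, Δt_y=1.0353
    y: enter (4,3) at t=0.4762
    y: enter (4,2) at t=1.5115
    y: enter (4,1) at t=2.5468
    x: enter (3,1) at t=3.1296
    y: enter (3,0) at t=3.5821 ← occupied
  → r_7 = 3.5821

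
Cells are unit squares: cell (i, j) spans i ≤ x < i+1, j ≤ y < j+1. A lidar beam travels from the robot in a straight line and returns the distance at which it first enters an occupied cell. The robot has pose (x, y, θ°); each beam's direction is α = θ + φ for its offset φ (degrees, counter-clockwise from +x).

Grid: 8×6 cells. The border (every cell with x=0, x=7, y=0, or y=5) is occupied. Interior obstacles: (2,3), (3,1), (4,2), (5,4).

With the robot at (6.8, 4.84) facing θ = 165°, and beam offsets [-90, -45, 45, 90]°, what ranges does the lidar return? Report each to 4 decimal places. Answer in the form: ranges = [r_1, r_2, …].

ranges = [0.1656, 0.1848, 0.9238, 3.9755]

beam 1: φ=-90°, α=75°
  cosα=0.2588 sinα=0.9659 | (6,4) | tMaxX 0.7727 tMaxY 0.1656 | tΔX 3.8637 tΔY 1.0353
    t=0.1656 [y] (6,5) — stop
  → r_1 = 0.1656
beam 2: φ=-45°, α=120°
  cosα=-0.5000 sinα=0.8660 | (6,4) | tMaxX 1.6000 tMaxY 0.1848 | tΔX 2.0000 tΔY 1.1547
    t=0.1848 [y] (6,5) — stop
  → r_2 = 0.1848
beam 3: φ=45°, α=210°
  cosα=-0.8660 sinα=-0.5000 | (6,4) | tMaxX 0.9238 tMaxY 1.6800 | tΔX 1.1547 tΔY 2.0000
    t=0.9238 [x] (5,4) — stop
  → r_3 = 0.9238
beam 4: φ=90°, α=255°
  cosα=-0.2588 sinα=-0.9659 | (6,4) | tMaxX 3.0910 tMaxY 0.8696 | tΔX 3.8637 tΔY 1.0353
    t=0.8696 [y] (6,3)
    t=1.9049 [y] (6,2)
    t=2.9402 [y] (6,1)
    t=3.0910 [x] (5,1)
    t=3.9755 [y] (5,0) — stop
  → r_4 = 3.9755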